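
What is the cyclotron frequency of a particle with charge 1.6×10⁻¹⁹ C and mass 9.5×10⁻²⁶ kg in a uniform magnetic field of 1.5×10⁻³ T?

f ≈ 400 Hz

f = |q|B/(2πm).
f = (1.6×10⁻¹⁹)(1.5×10⁻³)/(2π·9.5×10⁻²⁶) ≈ 400 Hz.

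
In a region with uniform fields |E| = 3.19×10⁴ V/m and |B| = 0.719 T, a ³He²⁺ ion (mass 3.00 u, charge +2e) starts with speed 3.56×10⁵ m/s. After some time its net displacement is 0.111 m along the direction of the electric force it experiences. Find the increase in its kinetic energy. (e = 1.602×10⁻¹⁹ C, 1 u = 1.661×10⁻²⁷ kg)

The magnetic force is always ⟂ v and does no work; only the electric force changes KE.
ΔKE = F_E · d = |q|E d = (3.204×10⁻¹⁹)(3.19×10⁴)(0.111) ≈ 1.13×10⁻¹⁵ J.

ΔKE ≈ 1.13×10⁻¹⁵ J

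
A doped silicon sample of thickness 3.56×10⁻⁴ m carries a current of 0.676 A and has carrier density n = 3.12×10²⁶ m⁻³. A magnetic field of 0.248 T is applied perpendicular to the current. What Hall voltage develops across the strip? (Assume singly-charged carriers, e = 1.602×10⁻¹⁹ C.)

V_H = IB/(n e t).
V_H = (0.676)(0.248)/((3.12×10²⁶)(1.602×10⁻¹⁹)(3.56×10⁻⁴)) ≈ 9.42×10⁻⁶ V.

V_H ≈ 9.42×10⁻⁶ V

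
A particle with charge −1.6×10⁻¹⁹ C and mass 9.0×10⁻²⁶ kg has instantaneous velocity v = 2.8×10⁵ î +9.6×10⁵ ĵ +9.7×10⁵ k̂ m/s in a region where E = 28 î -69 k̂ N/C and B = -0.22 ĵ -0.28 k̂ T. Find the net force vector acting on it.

v×B = (-5.54×10⁴, 7.84×10⁴, -6.16×10⁴) N/C.
E + v×B = (-5.54×10⁴, 7.84×10⁴, -6.17×10⁴) N/C.
F = q(E + v×B) = (−1.6×10⁻¹⁹ C)·(-5.54×10⁴, 7.84×10⁴, -6.17×10⁴) = (8.86×10⁻¹⁵, -1.25×10⁻¹⁴, 9.87×10⁻¹⁵) N.

F ≈ (8.86×10⁻¹⁵, -1.25×10⁻¹⁴, 9.87×10⁻¹⁵) N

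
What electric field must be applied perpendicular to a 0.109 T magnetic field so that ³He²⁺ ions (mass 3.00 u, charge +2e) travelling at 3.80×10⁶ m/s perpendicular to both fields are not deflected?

For straight-line motion qE = qvB, so E = vB.
E = 3.80×10⁶ × 0.109 = 4.14×10⁵ V/m.

E = 4.14×10⁵ V/m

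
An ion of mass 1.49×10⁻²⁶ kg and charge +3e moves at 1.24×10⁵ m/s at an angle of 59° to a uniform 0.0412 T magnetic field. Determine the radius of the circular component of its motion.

r ≈ 0.0800 m

v⊥ = v sinθ = 1.24×10⁵·sin59° ≈ 1.063×10⁵ m/s.
r = m v⊥/(|q|B) = (1.49×10⁻²⁶)(1.063×10⁵)/((4.806×10⁻¹⁹)(0.0412)) ≈ 0.0800 m.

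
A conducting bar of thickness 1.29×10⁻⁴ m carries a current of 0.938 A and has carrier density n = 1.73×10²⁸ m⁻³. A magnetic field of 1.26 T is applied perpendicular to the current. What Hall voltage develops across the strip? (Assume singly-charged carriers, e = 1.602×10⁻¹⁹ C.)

V_H = IB/(n e t).
V_H = (0.938)(1.26)/((1.73×10²⁸)(1.602×10⁻¹⁹)(1.29×10⁻⁴)) ≈ 3.31×10⁻⁶ V.

V_H ≈ 3.31×10⁻⁶ V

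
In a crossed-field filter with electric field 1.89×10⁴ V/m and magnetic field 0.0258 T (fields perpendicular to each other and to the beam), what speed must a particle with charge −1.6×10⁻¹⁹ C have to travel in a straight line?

Straight-line motion ⇒ electric and magnetic forces cancel, so E = vB.
v = E/B = 1.89×10⁴/0.0258 = 7.33×10⁵ m/s.

v = 7.33×10⁵ m/s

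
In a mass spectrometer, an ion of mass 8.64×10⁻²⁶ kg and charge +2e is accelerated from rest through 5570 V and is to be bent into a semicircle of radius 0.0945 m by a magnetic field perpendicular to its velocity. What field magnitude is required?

v = √(2|q|V/m) = √(2·3.204×10⁻¹⁹·5570/8.64×10⁻²⁶) ≈ 2.033×10⁵ m/s.
B = mv/(|q|r) = (8.64×10⁻²⁶)(2.033×10⁵)/((3.204×10⁻¹⁹)(0.0945)) ≈ 0.580 T.

B ≈ 0.580 T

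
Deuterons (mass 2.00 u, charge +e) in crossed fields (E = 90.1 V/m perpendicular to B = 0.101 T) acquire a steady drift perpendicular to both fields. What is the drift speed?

v_d ≈ 892 m/s

In crossed fields the guiding centre drifts at v_d = |E×B|/B² = E/B, independent of charge and mass.
v_d = 90.1/0.101 = 892 m/s.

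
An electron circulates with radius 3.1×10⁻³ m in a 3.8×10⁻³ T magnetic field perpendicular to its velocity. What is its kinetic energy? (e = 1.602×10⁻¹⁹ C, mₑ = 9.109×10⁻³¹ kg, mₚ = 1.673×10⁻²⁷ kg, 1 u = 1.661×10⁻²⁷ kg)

v = |q|Br/m, then KE = ½mv² = (qBr)²/(2m).
v = (1.602×10⁻¹⁹)(3.8×10⁻³)(3.1×10⁻³)/9.109×10⁻³¹ ≈ 2.072×10⁶ m/s.
KE = ½(9.109×10⁻³¹)(2.072×10⁶)² ≈ 2.0×10⁻¹⁸ J = 12 eV.

KE ≈ 12 eV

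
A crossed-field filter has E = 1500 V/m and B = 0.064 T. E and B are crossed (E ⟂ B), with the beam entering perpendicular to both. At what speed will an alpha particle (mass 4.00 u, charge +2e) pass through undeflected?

Zero net Lorentz force requires |qE| = |q v×B|, i.e. E = vB.
v = E/B = 1500/0.064 = 2.3×10⁴ m/s.

v = 2.3×10⁴ m/s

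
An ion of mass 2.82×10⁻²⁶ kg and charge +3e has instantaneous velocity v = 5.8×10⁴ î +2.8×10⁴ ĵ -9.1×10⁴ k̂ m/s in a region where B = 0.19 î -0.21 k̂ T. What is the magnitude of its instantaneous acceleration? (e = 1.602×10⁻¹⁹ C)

v×B = (-5880, -5110, -5320) N/C.
F = q v×B = (4.806×10⁻¹⁹ C)·(-5880, -5110, -5320) = (-2.83×10⁻¹⁵, -2.46×10⁻¹⁵, -2.56×10⁻¹⁵) N.
|a| = |F|/m = 4.534×10⁻¹⁵/2.82×10⁻²⁶ ≈ 1.61×10¹¹ m/s².

|a| ≈ 1.61×10¹¹ m/s²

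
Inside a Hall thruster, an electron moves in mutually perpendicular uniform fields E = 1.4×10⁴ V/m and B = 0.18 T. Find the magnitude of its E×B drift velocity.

The steady drift has the magnetic force balancing the electric force, so v_d = E/B.
v_d = 1.4×10⁴/0.18 = 7.8×10⁴ m/s.

v_d ≈ 7.8×10⁴ m/s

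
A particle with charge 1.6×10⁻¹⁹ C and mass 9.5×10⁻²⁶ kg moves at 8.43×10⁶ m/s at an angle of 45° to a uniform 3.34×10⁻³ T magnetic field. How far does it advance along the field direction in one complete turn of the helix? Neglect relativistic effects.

p ≈ 6660 m

v∥ = v cosθ = 8.43×10⁶·cos45° ≈ 5.961×10⁶ m/s.
T = 2πm/(|q|B) = 2π(9.5×10⁻²⁶)/((1.6×10⁻¹⁹)(3.34×10⁻³)) ≈ 1.117×10⁻³ s.
pitch = v∥ T = (5.961×10⁶)(1.117×10⁻³) ≈ 6660 m.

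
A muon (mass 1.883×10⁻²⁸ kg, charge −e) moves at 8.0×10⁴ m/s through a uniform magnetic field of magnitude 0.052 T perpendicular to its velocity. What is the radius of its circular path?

r ≈ 1.8×10⁻³ m

The magnetic force provides the centripetal force: |q|vB = mv²/r.
r = mv/(|q|B) = (1.883×10⁻²⁸)(8.0×10⁴)/((1.602×10⁻¹⁹)(0.052)) ≈ 1.8×10⁻³ m.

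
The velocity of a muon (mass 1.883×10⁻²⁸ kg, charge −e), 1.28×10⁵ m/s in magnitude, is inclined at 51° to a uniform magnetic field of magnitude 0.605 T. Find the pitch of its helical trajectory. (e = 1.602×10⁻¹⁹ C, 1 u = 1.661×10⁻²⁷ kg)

p ≈ 9.83×10⁻⁴ m

v∥ = v cosθ = 1.28×10⁵·cos51° ≈ 8.055×10⁴ m/s.
T = 2πm/(|q|B) = 2π(1.883×10⁻²⁸)/((1.602×10⁻¹⁹)(0.605)) ≈ 1.221×10⁻⁸ s.
pitch = v∥ T = (8.055×10⁴)(1.221×10⁻⁸) ≈ 9.83×10⁻⁴ m.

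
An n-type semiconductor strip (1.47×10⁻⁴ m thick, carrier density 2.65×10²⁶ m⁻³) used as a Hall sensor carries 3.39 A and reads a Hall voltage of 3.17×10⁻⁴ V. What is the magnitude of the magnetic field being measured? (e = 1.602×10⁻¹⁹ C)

B ≈ 0.584 T

From V_H = IB/(n e t), B = V_H n e t / I.
B = (3.17×10⁻⁴)(2.65×10²⁶)(1.602×10⁻¹⁹)(1.47×10⁻⁴)/3.39 ≈ 0.584 T.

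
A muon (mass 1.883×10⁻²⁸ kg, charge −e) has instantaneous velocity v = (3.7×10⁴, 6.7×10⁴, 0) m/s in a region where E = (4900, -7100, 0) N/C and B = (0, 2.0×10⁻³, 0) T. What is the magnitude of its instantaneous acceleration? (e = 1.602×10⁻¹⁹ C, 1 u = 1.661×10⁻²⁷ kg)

v×B = (0, 0, 74.0) N/C.
E + v×B = (4900, -7100, 74.0) N/C.
F = q(E + v×B) = (−1.602×10⁻¹⁹ C)·(4900, -7100, 74.0) = (-7.85×10⁻¹⁶, 1.14×10⁻¹⁵, -1.19×10⁻¹⁷) N.
|a| = |F|/m = 1.382×10⁻¹⁵/1.883×10⁻²⁸ ≈ 7.34×10¹² m/s².

|a| ≈ 7.34×10¹² m/s²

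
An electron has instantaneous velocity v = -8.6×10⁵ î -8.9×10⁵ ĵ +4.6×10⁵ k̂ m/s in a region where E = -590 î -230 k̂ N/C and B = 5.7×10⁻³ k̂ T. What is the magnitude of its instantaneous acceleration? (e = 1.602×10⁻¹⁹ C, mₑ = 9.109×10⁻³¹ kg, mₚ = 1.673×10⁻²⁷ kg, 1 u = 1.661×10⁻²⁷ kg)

v×B = (-5070, 4900, 0) N/C.
E + v×B = (-5660, 4900, -230) N/C.
F = q(E + v×B) = (−1.602×10⁻¹⁹ C)·(-5660, 4900, -230) = (9.07×10⁻¹⁶, -7.85×10⁻¹⁶, 3.68×10⁻¹⁷) N.
|a| = |F|/m = 1.200×10⁻¹⁵/9.109×10⁻³¹ ≈ 1.32×10¹⁵ m/s².

|a| ≈ 1.32×10¹⁵ m/s²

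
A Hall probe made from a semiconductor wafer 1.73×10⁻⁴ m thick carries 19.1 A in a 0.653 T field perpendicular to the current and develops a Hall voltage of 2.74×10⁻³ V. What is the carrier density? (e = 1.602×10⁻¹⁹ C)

From V_H = IB/(n e t), n = IB/(V_H e t).
n = (19.1)(0.653)/((2.74×10⁻³)(1.602×10⁻¹⁹)(1.73×10⁻⁴)) ≈ 1.64×10²⁶ m⁻³.

n ≈ 1.64×10²⁶ m⁻³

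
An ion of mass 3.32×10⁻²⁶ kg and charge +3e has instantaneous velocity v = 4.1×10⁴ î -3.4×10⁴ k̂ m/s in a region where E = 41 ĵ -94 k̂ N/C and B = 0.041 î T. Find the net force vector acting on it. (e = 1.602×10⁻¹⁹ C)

v×B = (0, -1390, 0) N/C.
E + v×B = (0, -1350, -94.0) N/C.
F = q(E + v×B) = (4.806×10⁻¹⁹ C)·(0, -1350, -94.0) = (0, -6.50×10⁻¹⁶, -4.52×10⁻¹⁷) N.

F ≈ (0, -6.50×10⁻¹⁶, -4.52×10⁻¹⁷) N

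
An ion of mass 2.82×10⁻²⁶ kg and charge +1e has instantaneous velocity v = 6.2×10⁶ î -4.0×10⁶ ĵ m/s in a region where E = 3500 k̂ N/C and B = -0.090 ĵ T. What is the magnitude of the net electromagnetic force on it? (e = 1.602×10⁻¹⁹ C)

|F| ≈ 8.88×10⁻¹⁴ N

v×B = (0, 0, -5.58×10⁵) N/C.
E + v×B = (0, 0, -5.54×10⁵) N/C.
F = q(E + v×B) = (1.602×10⁻¹⁹ C)·(0, 0, -5.54×10⁵) = (0, 0, -8.88×10⁻¹⁴) N.
|F| = 8.88×10⁻¹⁴ N.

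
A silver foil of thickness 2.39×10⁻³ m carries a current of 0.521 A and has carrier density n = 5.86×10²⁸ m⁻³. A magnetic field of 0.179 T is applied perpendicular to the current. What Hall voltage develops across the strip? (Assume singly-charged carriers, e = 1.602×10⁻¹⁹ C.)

V_H ≈ 4.16×10⁻⁹ V

V_H = IB/(n e t).
V_H = (0.521)(0.179)/((5.86×10²⁸)(1.602×10⁻¹⁹)(2.39×10⁻³)) ≈ 4.16×10⁻⁹ V.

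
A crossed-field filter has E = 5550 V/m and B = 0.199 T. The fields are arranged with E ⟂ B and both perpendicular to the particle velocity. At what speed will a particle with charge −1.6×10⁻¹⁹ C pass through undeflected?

v = 2.79×10⁴ m/s

Zero net Lorentz force requires |qE| = |q v×B|, i.e. E = vB.
v = E/B = 5550/0.199 = 2.79×10⁴ m/s.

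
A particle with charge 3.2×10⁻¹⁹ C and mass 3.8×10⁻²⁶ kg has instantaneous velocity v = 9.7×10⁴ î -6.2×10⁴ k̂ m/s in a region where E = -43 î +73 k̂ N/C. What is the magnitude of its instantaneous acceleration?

Only an electric field acts, so F = qE = (3.2×10⁻¹⁹ C)·(-43.0, 0, 73.0) = (-1.38×10⁻¹⁷, 0, 2.34×10⁻¹⁷) N.
|a| = |F|/m = 2.711×10⁻¹⁷/3.8×10⁻²⁶ ≈ 7.13×10⁸ m/s².

|a| ≈ 7.13×10⁸ m/s²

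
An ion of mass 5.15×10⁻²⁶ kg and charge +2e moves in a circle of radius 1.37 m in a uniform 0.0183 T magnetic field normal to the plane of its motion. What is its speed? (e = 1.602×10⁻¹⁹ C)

From |q|vB = mv²/r, v = |q|Br/m.
v = (3.204×10⁻¹⁹)(0.0183)(1.37)/5.15×10⁻²⁶ ≈ 1.56×10⁵ m/s.

v ≈ 1.56×10⁵ m/s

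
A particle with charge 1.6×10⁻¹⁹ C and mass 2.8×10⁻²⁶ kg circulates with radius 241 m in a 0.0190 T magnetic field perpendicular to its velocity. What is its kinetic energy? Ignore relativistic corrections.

v = |q|Br/m, then KE = ½mv² = (qBr)²/(2m).
v = (1.6×10⁻¹⁹)(0.0190)(241)/2.8×10⁻²⁶ ≈ 2.617×10⁷ m/s.
KE = ½(2.8×10⁻²⁶)(2.617×10⁷)² ≈ 9.59×10⁻¹² J = 5.98×10⁷ eV.

KE ≈ 5.98×10⁷ eV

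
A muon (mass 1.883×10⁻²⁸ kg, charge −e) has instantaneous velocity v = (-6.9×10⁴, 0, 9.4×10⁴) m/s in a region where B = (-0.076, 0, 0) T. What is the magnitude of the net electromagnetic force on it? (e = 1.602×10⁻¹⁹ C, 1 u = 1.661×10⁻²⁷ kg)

|F| ≈ 1.14×10⁻¹⁵ N

v×B = (0, -7140, 0) N/C.
F = q v×B = (−1.602×10⁻¹⁹ C)·(0, -7140, 0) = (0, 1.14×10⁻¹⁵, 0) N.
|F| = 1.14×10⁻¹⁵ N.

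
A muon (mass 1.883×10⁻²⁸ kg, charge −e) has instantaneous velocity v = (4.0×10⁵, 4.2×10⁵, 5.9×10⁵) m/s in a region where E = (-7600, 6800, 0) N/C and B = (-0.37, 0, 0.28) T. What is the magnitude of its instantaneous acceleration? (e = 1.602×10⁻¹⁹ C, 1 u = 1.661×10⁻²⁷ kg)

|a| ≈ 3.19×10¹⁴ m/s²

v×B = (1.18×10⁵, -3.30×10⁵, 1.55×10⁵) N/C.
E + v×B = (1.10×10⁵, -3.24×10⁵, 1.55×10⁵) N/C.
F = q(E + v×B) = (−1.602×10⁻¹⁹ C)·(1.10×10⁵, -3.24×10⁵, 1.55×10⁵) = (-1.76×10⁻¹⁴, 5.18×10⁻¹⁴, -2.49×10⁻¹⁴) N.
|a| = |F|/m = 6.013×10⁻¹⁴/1.883×10⁻²⁸ ≈ 3.19×10¹⁴ m/s².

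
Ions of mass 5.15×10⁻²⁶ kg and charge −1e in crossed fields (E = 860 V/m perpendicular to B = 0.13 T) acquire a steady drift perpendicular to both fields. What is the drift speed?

v_d ≈ 6600 m/s

The E×B drift speed is v_d = E/B.
v_d = 860/0.13 = 6600 m/s.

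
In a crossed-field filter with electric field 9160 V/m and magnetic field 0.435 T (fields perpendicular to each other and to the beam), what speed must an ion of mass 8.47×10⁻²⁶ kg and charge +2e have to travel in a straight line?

v = 2.11×10⁴ m/s

For undeflected motion the electric and magnetic forces balance: qE = qvB.
v = E/B = 9160/0.435 = 2.11×10⁴ m/s.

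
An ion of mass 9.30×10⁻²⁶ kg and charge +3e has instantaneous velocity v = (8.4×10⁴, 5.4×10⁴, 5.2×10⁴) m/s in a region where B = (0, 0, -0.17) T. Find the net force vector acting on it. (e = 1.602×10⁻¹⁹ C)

v×B = (-9180, 1.43×10⁴, 0) N/C.
F = q v×B = (4.806×10⁻¹⁹ C)·(-9180, 1.43×10⁴, 0) = (-4.41×10⁻¹⁵, 6.86×10⁻¹⁵, 0) N.

F ≈ (-4.41×10⁻¹⁵, 6.86×10⁻¹⁵, 0) N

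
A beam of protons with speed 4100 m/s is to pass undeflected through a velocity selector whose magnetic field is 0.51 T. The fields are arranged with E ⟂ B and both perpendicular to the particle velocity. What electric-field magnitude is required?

E = 2100 V/m

For straight-line motion qE = qvB, so E = vB.
E = 4100 × 0.51 = 2100 V/m.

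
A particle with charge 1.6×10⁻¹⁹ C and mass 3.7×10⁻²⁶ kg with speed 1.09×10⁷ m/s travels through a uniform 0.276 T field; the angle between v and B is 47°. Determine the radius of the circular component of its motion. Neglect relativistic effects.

r ≈ 6.68 m

v⊥ = v sinθ = 1.09×10⁷·sin47° ≈ 7.972×10⁶ m/s.
r = m v⊥/(|q|B) = (3.7×10⁻²⁶)(7.972×10⁶)/((1.6×10⁻¹⁹)(0.276)) ≈ 6.68 m.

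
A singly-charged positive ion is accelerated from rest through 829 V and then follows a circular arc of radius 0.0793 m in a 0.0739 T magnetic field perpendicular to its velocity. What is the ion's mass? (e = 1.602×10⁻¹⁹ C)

m ≈ 3.32×10⁻²⁷ kg

Combine |q|V = ½mv² and r = mv/(|q|B): eliminate v to get m = qB²r²/(2V).
m = (1.602×10⁻¹⁹)(0.0739)²(0.0793)²/(2·829) ≈ 3.32×10⁻²⁷ kg.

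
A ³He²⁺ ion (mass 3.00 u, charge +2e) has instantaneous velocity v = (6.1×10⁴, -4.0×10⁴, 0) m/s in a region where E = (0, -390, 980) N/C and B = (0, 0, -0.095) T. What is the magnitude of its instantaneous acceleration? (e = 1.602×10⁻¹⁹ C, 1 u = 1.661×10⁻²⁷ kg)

v×B = (3800, 5800, 0) N/C.
E + v×B = (3800, 5400, 980) N/C.
F = q(E + v×B) = (3.204×10⁻¹⁹ C)·(3800, 5400, 980) = (1.22×10⁻¹⁵, 1.73×10⁻¹⁵, 3.14×10⁻¹⁶) N.
|a| = |F|/m = 2.140×10⁻¹⁵/4.983×10⁻²⁷ ≈ 4.29×10¹¹ m/s².

|a| ≈ 4.29×10¹¹ m/s²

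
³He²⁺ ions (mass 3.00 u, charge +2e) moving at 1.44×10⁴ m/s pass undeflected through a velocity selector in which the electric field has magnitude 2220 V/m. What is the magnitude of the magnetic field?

B = 0.154 T

Balance of forces in the selector: qE = qvB ⇒ B = E/v.
B = 2220/1.44×10⁴ = 0.154 T.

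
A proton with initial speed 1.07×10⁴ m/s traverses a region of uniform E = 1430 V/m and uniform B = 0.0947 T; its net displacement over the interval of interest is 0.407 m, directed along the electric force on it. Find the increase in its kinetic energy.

ΔKE ≈ 9.32×10⁻¹⁷ J

The magnetic force is always ⟂ v and does no work; only the electric force changes KE.
ΔKE = F_E · d = |q|E d = (1.602×10⁻¹⁹)(1430)(0.407) ≈ 9.32×10⁻¹⁷ J.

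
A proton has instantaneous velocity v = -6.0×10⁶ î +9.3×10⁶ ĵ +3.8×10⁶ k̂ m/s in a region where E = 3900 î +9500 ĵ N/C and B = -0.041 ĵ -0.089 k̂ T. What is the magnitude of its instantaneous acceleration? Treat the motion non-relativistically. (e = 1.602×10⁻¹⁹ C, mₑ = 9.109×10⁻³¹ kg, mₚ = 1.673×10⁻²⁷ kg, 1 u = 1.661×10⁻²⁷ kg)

|a| ≈ 8.47×10¹³ m/s²

v×B = (-6.72×10⁵, -5.34×10⁵, 2.46×10⁵) N/C.
E + v×B = (-6.68×10⁵, -5.24×10⁵, 2.46×10⁵) N/C.
F = q(E + v×B) = (1.602×10⁻¹⁹ C)·(-6.68×10⁵, -5.24×10⁵, 2.46×10⁵) = (-1.07×10⁻¹³, -8.40×10⁻¹⁴, 3.94×10⁻¹⁴) N.
|a| = |F|/m = 1.417×10⁻¹³/1.673×10⁻²⁷ ≈ 8.47×10¹³ m/s².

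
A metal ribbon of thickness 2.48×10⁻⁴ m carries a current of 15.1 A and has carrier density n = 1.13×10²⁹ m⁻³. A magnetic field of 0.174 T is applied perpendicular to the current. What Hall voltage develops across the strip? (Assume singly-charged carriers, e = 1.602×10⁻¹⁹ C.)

V_H ≈ 5.85×10⁻⁷ V

V_H = IB/(n e t).
V_H = (15.1)(0.174)/((1.13×10²⁹)(1.602×10⁻¹⁹)(2.48×10⁻⁴)) ≈ 5.85×10⁻⁷ V.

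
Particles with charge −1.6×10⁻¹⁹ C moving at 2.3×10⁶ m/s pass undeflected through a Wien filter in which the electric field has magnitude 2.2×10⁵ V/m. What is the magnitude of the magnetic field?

B = 0.096 T

Balance of forces in the selector: qE = qvB ⇒ B = E/v.
B = 2.2×10⁵/2.3×10⁶ = 0.096 T.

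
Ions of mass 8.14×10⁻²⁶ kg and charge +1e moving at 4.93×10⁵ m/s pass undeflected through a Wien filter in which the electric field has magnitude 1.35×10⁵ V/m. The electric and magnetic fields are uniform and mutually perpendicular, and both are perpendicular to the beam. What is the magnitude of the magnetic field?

Balance of forces in the selector: qE = qvB ⇒ B = E/v.
B = 1.35×10⁵/4.93×10⁵ = 0.274 T.

B = 0.274 T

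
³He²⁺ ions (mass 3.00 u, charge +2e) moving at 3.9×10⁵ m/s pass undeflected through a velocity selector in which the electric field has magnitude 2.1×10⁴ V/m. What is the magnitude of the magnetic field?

Balance of forces in the selector: qE = qvB ⇒ B = E/v.
B = 2.1×10⁴/3.9×10⁵ = 0.054 T.

B = 0.054 T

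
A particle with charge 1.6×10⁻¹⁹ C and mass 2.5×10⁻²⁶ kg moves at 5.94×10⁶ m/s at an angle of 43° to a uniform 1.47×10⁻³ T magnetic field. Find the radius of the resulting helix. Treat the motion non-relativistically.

v⊥ = v sinθ = 5.94×10⁶·sin43° ≈ 4.051×10⁶ m/s.
r = m v⊥/(|q|B) = (2.5×10⁻²⁶)(4.051×10⁶)/((1.6×10⁻¹⁹)(1.47×10⁻³)) ≈ 431 m.

r ≈ 431 m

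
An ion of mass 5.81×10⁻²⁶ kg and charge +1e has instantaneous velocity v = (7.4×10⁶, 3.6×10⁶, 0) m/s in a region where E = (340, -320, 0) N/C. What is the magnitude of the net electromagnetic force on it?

|F| ≈ 7.48×10⁻¹⁷ N

Only an electric field acts, so F = qE = (1.602×10⁻¹⁹ C)·(340, -320, 0) = (5.45×10⁻¹⁷, -5.13×10⁻¹⁷, 0) N.
|F| = 7.48×10⁻¹⁷ N.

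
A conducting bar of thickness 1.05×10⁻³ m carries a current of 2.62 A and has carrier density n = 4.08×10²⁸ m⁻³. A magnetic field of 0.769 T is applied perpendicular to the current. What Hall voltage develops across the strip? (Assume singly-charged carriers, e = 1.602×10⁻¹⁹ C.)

V_H ≈ 2.94×10⁻⁷ V

V_H = IB/(n e t).
V_H = (2.62)(0.769)/((4.08×10²⁸)(1.602×10⁻¹⁹)(1.05×10⁻³)) ≈ 2.94×10⁻⁷ V.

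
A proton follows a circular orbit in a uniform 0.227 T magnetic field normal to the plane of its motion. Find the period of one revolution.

The cyclotron period depends only on m, q, B: T = 2πm/(|q|B).
T = 2π(1.673×10⁻²⁷)/((1.602×10⁻¹⁹)(0.227)) ≈ 2.89×10⁻⁷ s.

T ≈ 2.89×10⁻⁷ s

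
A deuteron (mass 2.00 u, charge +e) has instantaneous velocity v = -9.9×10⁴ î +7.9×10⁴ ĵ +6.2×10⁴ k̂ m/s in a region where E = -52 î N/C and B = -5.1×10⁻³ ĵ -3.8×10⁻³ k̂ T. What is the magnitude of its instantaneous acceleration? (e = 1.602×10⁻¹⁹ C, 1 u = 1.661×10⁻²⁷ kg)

|a| ≈ 3.04×10¹⁰ m/s²

v×B = (16.0, -376, 505) N/C.
E + v×B = (-36.0, -376, 505) N/C.
F = q(E + v×B) = (1.602×10⁻¹⁹ C)·(-36.0, -376, 505) = (-5.77×10⁻¹⁸, -6.03×10⁻¹⁷, 8.09×10⁻¹⁷) N.
|a| = |F|/m = 1.010×10⁻¹⁶/3.322×10⁻²⁷ ≈ 3.04×10¹⁰ m/s².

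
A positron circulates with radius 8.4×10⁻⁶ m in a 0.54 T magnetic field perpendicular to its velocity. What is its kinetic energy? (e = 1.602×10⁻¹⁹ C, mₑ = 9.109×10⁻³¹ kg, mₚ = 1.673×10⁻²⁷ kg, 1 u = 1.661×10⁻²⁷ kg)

v = |q|Br/m, then KE = ½mv² = (qBr)²/(2m).
v = (1.602×10⁻¹⁹)(0.54)(8.4×10⁻⁶)/9.109×10⁻³¹ ≈ 7.977×10⁵ m/s.
KE = ½(9.109×10⁻³¹)(7.977×10⁵)² ≈ 2.9×10⁻¹⁹ J.

KE ≈ 2.9×10⁻¹⁹ J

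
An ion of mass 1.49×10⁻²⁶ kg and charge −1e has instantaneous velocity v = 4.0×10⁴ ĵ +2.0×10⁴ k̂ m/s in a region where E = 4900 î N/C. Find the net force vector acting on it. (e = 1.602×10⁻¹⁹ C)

F ≈ (-7.85×10⁻¹⁶, 0, 0) N

Only an electric field acts, so F = qE = (−1.602×10⁻¹⁹ C)·(4900, 0, 0) = (-7.85×10⁻¹⁶, 0, 0) N.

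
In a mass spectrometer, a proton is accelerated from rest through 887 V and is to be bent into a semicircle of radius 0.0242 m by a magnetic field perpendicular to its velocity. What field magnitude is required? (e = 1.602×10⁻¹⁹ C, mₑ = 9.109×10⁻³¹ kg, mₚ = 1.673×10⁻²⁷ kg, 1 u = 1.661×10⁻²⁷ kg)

B ≈ 0.178 T

v = √(2|q|V/m) = √(2·1.602×10⁻¹⁹·887/1.673×10⁻²⁷) ≈ 4.122×10⁵ m/s.
B = mv/(|q|r) = (1.673×10⁻²⁷)(4.122×10⁵)/((1.602×10⁻¹⁹)(0.0242)) ≈ 0.178 T.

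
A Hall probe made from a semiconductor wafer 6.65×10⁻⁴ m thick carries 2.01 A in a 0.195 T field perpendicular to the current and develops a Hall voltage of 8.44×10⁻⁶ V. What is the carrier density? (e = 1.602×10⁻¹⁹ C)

From V_H = IB/(n e t), n = IB/(V_H e t).
n = (2.01)(0.195)/((8.44×10⁻⁶)(1.602×10⁻¹⁹)(6.65×10⁻⁴)) ≈ 4.36×10²⁶ m⁻³.

n ≈ 4.36×10²⁶ m⁻³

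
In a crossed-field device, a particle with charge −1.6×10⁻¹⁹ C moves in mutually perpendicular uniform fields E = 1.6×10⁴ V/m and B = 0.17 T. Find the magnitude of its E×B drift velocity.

v_d ≈ 9.4×10⁴ m/s

In crossed fields the guiding centre drifts at v_d = |E×B|/B² = E/B, independent of charge and mass.
v_d = 1.6×10⁴/0.17 = 9.4×10⁴ m/s.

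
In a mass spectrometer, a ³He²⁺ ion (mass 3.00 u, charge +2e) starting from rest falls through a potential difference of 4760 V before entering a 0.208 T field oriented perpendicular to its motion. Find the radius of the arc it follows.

Acceleration: |q|V = ½mv² ⇒ v = √(2|q|V/m) = √(2·3.204×10⁻¹⁹·4760/4.983×10⁻²⁷) ≈ 7.824×10⁵ m/s.
In the field: r = mv/(|q|B) = (4.983×10⁻²⁷)(7.824×10⁵)/((3.204×10⁻¹⁹)(0.208)) ≈ 0.0585 m.

r ≈ 0.0585 m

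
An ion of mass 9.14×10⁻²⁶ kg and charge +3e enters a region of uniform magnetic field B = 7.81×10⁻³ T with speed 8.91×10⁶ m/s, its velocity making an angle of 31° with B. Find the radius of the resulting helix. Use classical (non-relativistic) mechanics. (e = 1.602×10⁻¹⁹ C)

r ≈ 112 m

v⊥ = v sinθ = 8.91×10⁶·sin31° ≈ 4.589×10⁶ m/s.
r = m v⊥/(|q|B) = (9.14×10⁻²⁶)(4.589×10⁶)/((4.806×10⁻¹⁹)(7.81×10⁻³)) ≈ 112 m.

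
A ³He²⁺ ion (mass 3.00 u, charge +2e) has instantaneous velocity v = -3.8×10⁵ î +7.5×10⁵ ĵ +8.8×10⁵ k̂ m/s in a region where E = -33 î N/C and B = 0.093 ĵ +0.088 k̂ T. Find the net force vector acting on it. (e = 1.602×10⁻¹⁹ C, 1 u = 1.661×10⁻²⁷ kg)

F ≈ (-5.09×10⁻¹⁵, 1.07×10⁻¹⁴, -1.13×10⁻¹⁴) N

v×B = (-1.58×10⁴, 3.34×10⁴, -3.53×10⁴) N/C.
E + v×B = (-1.59×10⁴, 3.34×10⁴, -3.53×10⁴) N/C.
F = q(E + v×B) = (3.204×10⁻¹⁹ C)·(-1.59×10⁴, 3.34×10⁴, -3.53×10⁴) = (-5.09×10⁻¹⁵, 1.07×10⁻¹⁴, -1.13×10⁻¹⁴) N.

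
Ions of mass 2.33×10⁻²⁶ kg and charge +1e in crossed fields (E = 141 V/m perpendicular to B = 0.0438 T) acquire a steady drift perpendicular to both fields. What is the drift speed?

v_d ≈ 3220 m/s

The E×B drift speed is v_d = E/B.
v_d = 141/0.0438 = 3220 m/s.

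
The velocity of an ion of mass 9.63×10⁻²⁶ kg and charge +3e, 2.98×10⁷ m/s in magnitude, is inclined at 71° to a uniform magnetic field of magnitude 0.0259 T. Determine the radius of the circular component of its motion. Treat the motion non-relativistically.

v⊥ = v sinθ = 2.98×10⁷·sin71° ≈ 2.818×10⁷ m/s.
r = m v⊥/(|q|B) = (9.63×10⁻²⁶)(2.818×10⁷)/((4.806×10⁻¹⁹)(0.0259)) ≈ 218 m.

r ≈ 218 m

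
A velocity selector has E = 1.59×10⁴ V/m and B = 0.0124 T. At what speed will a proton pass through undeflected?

v = 1.28×10⁶ m/s

Straight-line motion ⇒ electric and magnetic forces cancel, so E = vB.
v = E/B = 1.59×10⁴/0.0124 = 1.28×10⁶ m/s.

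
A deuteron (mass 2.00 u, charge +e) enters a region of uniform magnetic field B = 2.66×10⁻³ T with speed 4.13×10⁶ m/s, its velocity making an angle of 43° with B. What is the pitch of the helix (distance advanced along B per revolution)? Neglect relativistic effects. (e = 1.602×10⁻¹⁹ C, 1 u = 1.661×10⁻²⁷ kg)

v∥ = v cosθ = 4.13×10⁶·cos43° ≈ 3.020×10⁶ m/s.
T = 2πm/(|q|B) = 2π(3.322×10⁻²⁷)/((1.602×10⁻¹⁹)(2.66×10⁻³)) ≈ 4.898×10⁻⁵ s.
pitch = v∥ T = (3.020×10⁶)(4.898×10⁻⁵) ≈ 148 m.

p ≈ 148 m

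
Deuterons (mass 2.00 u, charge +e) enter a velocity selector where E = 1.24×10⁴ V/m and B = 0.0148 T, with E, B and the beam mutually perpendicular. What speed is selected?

Straight-line motion ⇒ electric and magnetic forces cancel, so E = vB.
v = E/B = 1.24×10⁴/0.0148 = 8.38×10⁵ m/s.

v = 8.38×10⁵ m/s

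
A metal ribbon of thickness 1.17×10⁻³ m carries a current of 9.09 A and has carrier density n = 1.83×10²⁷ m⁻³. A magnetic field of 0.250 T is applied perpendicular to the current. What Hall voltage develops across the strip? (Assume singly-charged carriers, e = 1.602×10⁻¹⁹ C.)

V_H ≈ 6.63×10⁻⁶ V

V_H = IB/(n e t).
V_H = (9.09)(0.250)/((1.83×10²⁷)(1.602×10⁻¹⁹)(1.17×10⁻³)) ≈ 6.63×10⁻⁶ V.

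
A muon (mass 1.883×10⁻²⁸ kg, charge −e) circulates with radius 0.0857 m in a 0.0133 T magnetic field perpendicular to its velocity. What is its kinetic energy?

v = |q|Br/m, then KE = ½mv² = (qBr)²/(2m).
v = (1.602×10⁻¹⁹)(0.0133)(0.0857)/1.883×10⁻²⁸ ≈ 9.697×10⁵ m/s.
KE = ½(1.883×10⁻²⁸)(9.697×10⁵)² ≈ 8.85×10⁻¹⁷ J = 553 eV.

KE ≈ 553 eV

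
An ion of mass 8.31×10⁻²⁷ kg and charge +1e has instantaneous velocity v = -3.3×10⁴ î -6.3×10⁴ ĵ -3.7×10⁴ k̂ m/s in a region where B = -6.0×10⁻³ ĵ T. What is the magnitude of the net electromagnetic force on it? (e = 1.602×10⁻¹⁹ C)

v×B = (-222, 0, 198) N/C.
F = q v×B = (1.602×10⁻¹⁹ C)·(-222, 0, 198) = (-3.56×10⁻¹⁷, 0, 3.17×10⁻¹⁷) N.
|F| = 4.77×10⁻¹⁷ N.

|F| ≈ 4.77×10⁻¹⁷ N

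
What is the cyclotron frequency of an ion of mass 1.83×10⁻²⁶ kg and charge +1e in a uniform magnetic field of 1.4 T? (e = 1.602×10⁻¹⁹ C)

f ≈ 2.0×10⁶ Hz

f = |q|B/(2πm).
f = (1.602×10⁻¹⁹)(1.4)/(2π·1.83×10⁻²⁶) ≈ 2.0×10⁶ Hz.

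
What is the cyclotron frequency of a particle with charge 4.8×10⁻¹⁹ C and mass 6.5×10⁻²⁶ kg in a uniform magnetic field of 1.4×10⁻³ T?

f = |q|B/(2πm).
f = (4.8×10⁻¹⁹)(1.4×10⁻³)/(2π·6.5×10⁻²⁶) ≈ 1600 Hz.

f ≈ 1600 Hz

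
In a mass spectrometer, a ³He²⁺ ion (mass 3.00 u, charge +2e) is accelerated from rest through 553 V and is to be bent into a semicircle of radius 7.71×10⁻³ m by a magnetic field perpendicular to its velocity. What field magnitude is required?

v = √(2|q|V/m) = √(2·3.204×10⁻¹⁹·553/4.983×10⁻²⁷) ≈ 2.667×10⁵ m/s.
B = mv/(|q|r) = (4.983×10⁻²⁷)(2.667×10⁵)/((3.204×10⁻¹⁹)(7.71×10⁻³)) ≈ 0.538 T.

B ≈ 0.538 T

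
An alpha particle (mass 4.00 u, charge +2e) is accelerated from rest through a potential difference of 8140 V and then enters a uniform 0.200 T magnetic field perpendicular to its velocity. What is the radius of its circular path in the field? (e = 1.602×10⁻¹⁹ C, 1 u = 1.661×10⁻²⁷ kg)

r ≈ 0.0919 m

Acceleration: |q|V = ½mv² ⇒ v = √(2|q|V/m) = √(2·3.204×10⁻¹⁹·8140/6.644×10⁻²⁷) ≈ 8.861×10⁵ m/s.
In the field: r = mv/(|q|B) = (6.644×10⁻²⁷)(8.861×10⁵)/((3.204×10⁻¹⁹)(0.200)) ≈ 0.0919 m.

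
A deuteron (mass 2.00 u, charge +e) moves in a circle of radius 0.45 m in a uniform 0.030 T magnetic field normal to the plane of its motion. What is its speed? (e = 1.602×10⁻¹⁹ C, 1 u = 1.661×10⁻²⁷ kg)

From |q|vB = mv²/r, v = |q|Br/m.
v = (1.602×10⁻¹⁹)(0.030)(0.45)/3.322×10⁻²⁷ ≈ 6.5×10⁵ m/s.

v ≈ 6.5×10⁵ m/s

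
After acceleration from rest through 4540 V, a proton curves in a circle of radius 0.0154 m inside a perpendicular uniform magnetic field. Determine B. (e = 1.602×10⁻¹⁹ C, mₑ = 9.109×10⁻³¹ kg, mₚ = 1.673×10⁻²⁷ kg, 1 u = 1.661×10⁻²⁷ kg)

B ≈ 0.632 T

v = √(2|q|V/m) = √(2·1.602×10⁻¹⁹·4540/1.673×10⁻²⁷) ≈ 9.325×10⁵ m/s.
B = mv/(|q|r) = (1.673×10⁻²⁷)(9.325×10⁵)/((1.602×10⁻¹⁹)(0.0154)) ≈ 0.632 T.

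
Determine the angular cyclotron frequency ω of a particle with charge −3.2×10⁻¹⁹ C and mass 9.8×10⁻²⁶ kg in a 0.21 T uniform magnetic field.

ω = |q|B/m.
ω = (3.2×10⁻¹⁹)(0.21)/9.8×10⁻²⁶ ≈ 6.9×10⁵ rad/s.

ω ≈ 6.9×10⁵ rad/s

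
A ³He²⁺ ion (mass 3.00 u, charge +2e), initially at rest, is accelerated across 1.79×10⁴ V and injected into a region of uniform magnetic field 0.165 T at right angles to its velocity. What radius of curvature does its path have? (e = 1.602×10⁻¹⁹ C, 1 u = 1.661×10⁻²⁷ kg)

Acceleration: |q|V = ½mv² ⇒ v = √(2|q|V/m) = √(2·3.204×10⁻¹⁹·1.79×10⁴/4.983×10⁻²⁷) ≈ 1.517×10⁶ m/s.
In the field: r = mv/(|q|B) = (4.983×10⁻²⁷)(1.517×10⁶)/((3.204×10⁻¹⁹)(0.165)) ≈ 0.143 m.

r ≈ 0.143 m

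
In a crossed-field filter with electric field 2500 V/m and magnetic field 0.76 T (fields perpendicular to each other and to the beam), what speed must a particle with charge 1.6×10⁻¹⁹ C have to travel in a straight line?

v = 3300 m/s

For undeflected motion the electric and magnetic forces balance: qE = qvB.
v = E/B = 2500/0.76 = 3300 m/s.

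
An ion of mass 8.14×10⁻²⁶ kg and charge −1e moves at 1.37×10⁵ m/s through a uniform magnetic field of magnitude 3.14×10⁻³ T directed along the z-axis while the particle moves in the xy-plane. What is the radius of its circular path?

r ≈ 22.2 m

The magnetic force provides the centripetal force: |q|vB = mv²/r.
r = mv/(|q|B) = (8.14×10⁻²⁶)(1.37×10⁵)/((1.602×10⁻¹⁹)(3.14×10⁻³)) ≈ 22.2 m.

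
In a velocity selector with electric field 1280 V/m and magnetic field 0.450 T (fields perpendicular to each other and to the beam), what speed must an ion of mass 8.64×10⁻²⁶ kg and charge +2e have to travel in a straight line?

v = 2840 m/s

For undeflected motion the electric and magnetic forces balance: qE = qvB.
v = E/B = 1280/0.450 = 2840 m/s.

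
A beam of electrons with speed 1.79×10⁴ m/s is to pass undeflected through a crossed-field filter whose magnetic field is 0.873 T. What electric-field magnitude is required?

E = 1.56×10⁴ V/m

For straight-line motion qE = qvB, so E = vB.
E = 1.79×10⁴ × 0.873 = 1.56×10⁴ V/m.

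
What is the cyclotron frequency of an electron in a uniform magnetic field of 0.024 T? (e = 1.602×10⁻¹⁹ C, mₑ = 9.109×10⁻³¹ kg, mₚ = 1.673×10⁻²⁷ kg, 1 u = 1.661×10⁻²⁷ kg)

f = |q|B/(2πm).
f = (1.602×10⁻¹⁹)(0.024)/(2π·9.109×10⁻³¹) ≈ 6.7×10⁸ Hz.

f ≈ 6.7×10⁸ Hz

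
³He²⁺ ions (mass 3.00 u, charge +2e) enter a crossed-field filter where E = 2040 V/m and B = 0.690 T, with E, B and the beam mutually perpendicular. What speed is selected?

Straight-line motion ⇒ electric and magnetic forces cancel, so E = vB.
v = E/B = 2040/0.690 = 2960 m/s.

v = 2960 m/s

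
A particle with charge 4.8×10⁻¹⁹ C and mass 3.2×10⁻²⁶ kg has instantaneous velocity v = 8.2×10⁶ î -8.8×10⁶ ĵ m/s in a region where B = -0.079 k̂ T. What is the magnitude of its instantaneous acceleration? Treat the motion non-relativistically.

|a| ≈ 1.43×10¹³ m/s²

v×B = (6.95×10⁵, 6.48×10⁵, 0) N/C.
F = q v×B = (4.8×10⁻¹⁹ C)·(6.95×10⁵, 6.48×10⁵, 0) = (3.34×10⁻¹³, 3.11×10⁻¹³, 0) N.
|a| = |F|/m = 4.561×10⁻¹³/3.2×10⁻²⁶ ≈ 1.43×10¹³ m/s².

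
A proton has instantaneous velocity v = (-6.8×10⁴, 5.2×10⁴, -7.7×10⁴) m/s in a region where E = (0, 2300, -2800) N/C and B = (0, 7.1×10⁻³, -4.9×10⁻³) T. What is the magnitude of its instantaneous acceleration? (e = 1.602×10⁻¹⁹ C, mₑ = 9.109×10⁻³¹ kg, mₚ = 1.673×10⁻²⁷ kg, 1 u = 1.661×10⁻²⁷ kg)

v×B = (292, -333, -483) N/C.
E + v×B = (292, 1970, -3280) N/C.
F = q(E + v×B) = (1.602×10⁻¹⁹ C)·(292, 1970, -3280) = (4.68×10⁻¹⁷, 3.15×10⁻¹⁶, -5.26×10⁻¹⁶) N.
|a| = |F|/m = 6.148×10⁻¹⁶/1.673×10⁻²⁷ ≈ 3.68×10¹¹ m/s².

|a| ≈ 3.68×10¹¹ m/s²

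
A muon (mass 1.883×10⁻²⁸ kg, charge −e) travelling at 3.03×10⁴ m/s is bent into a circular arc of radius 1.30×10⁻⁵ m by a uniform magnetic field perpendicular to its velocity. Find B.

From |q|vB = mv²/r, B = mv/(|q|r).
B = (1.883×10⁻²⁸)(3.03×10⁴)/((1.602×10⁻¹⁹)(1.30×10⁻⁵)) ≈ 2.74 T.

B ≈ 2.74 T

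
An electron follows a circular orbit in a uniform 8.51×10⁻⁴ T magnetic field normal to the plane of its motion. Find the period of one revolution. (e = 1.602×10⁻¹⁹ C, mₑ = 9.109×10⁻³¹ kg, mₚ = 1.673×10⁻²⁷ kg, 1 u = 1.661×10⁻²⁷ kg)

The cyclotron period depends only on m, q, B: T = 2πm/(|q|B).
T = 2π(9.109×10⁻³¹)/((1.602×10⁻¹⁹)(8.51×10⁻⁴)) ≈ 4.20×10⁻⁸ s.

T ≈ 4.20×10⁻⁸ s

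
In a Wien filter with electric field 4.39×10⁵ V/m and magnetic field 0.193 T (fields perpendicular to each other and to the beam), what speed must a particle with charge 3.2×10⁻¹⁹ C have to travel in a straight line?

Zero net Lorentz force requires |qE| = |q v×B|, i.e. E = vB.
v = E/B = 4.39×10⁵/0.193 = 2.27×10⁶ m/s.

v = 2.27×10⁶ m/s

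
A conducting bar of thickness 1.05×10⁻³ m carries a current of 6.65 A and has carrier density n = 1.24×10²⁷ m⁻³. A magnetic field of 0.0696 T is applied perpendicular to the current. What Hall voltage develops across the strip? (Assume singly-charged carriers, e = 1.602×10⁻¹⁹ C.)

V_H ≈ 2.22×10⁻⁶ V

V_H = IB/(n e t).
V_H = (6.65)(0.0696)/((1.24×10²⁷)(1.602×10⁻¹⁹)(1.05×10⁻³)) ≈ 2.22×10⁻⁶ V.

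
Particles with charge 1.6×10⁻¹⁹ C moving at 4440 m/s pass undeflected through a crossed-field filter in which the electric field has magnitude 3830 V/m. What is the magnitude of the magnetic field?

B = 0.863 T

Balance of forces in the selector: qE = qvB ⇒ B = E/v.
B = 3830/4440 = 0.863 T.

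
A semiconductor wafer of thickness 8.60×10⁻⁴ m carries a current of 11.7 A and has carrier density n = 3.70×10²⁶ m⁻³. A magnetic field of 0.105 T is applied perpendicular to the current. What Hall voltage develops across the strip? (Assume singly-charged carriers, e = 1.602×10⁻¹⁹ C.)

V_H = IB/(n e t).
V_H = (11.7)(0.105)/((3.70×10²⁶)(1.602×10⁻¹⁹)(8.60×10⁻⁴)) ≈ 2.41×10⁻⁵ V.

V_H ≈ 2.41×10⁻⁵ V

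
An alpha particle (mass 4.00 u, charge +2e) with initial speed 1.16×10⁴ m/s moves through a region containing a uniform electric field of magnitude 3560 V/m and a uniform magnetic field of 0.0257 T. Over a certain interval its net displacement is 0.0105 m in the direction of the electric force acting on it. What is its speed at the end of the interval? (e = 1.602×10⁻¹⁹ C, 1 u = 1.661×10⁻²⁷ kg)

B does no work; ΔKE = |q|E d.
½mv_f² = ½mv₀² + |q|Ed = ½(6.644×10⁻²⁷)(1.16×10⁴)² + (3.204×10⁻¹⁹)(3560)(0.0105) ≈ 4.470×10⁻¹⁹ J + 1.198×10⁻¹⁷ J ≈ 1.242×10⁻¹⁷ J.
v_f = √(2·1.242×10⁻¹⁷/6.644×10⁻²⁷) ≈ 6.12×10⁴ m/s.

v_f ≈ 6.12×10⁴ m/s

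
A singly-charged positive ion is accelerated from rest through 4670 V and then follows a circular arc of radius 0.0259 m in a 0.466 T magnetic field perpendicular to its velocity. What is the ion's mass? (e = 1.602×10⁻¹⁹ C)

m ≈ 2.50×10⁻²⁷ kg

Combine |q|V = ½mv² and r = mv/(|q|B): eliminate v to get m = qB²r²/(2V).
m = (1.602×10⁻¹⁹)(0.466)²(0.0259)²/(2·4670) ≈ 2.50×10⁻²⁷ kg.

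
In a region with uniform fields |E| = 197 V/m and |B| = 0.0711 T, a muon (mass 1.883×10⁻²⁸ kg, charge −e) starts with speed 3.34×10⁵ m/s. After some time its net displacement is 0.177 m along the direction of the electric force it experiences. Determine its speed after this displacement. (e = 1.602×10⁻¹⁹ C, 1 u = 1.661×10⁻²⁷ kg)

v_f ≈ 4.13×10⁵ m/s

B does no work; ΔKE = |q|E d.
½mv_f² = ½mv₀² + |q|Ed = ½(1.883×10⁻²⁸)(3.34×10⁵)² + (1.602×10⁻¹⁹)(197)(0.177) ≈ 1.050×10⁻¹⁷ J + 5.586×10⁻¹⁸ J ≈ 1.609×10⁻¹⁷ J.
v_f = √(2·1.609×10⁻¹⁷/1.883×10⁻²⁸) ≈ 4.13×10⁵ m/s.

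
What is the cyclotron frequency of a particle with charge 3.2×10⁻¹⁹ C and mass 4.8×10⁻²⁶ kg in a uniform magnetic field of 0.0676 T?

f = |q|B/(2πm).
f = (3.2×10⁻¹⁹)(0.0676)/(2π·4.8×10⁻²⁶) ≈ 7.17×10⁴ Hz.

f ≈ 7.17×10⁴ Hz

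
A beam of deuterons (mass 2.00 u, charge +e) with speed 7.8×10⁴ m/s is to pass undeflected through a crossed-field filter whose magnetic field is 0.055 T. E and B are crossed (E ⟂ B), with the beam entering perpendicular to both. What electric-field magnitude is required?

For straight-line motion qE = qvB, so E = vB.
E = 7.8×10⁴ × 0.055 = 4300 V/m.

E = 4300 V/m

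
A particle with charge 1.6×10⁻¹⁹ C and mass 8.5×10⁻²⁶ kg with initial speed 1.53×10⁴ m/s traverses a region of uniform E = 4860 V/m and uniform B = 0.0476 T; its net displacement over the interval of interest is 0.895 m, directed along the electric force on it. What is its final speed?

B does no work; ΔKE = |q|E d.
½mv_f² = ½mv₀² + |q|Ed = ½(8.5×10⁻²⁶)(1.53×10⁴)² + (1.6×10⁻¹⁹)(4860)(0.895) ≈ 9.949×10⁻¹⁸ J + 6.960×10⁻¹⁶ J ≈ 7.059×10⁻¹⁶ J.
v_f = √(2·7.059×10⁻¹⁶/8.5×10⁻²⁶) ≈ 1.29×10⁵ m/s.

v_f ≈ 1.29×10⁵ m/s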